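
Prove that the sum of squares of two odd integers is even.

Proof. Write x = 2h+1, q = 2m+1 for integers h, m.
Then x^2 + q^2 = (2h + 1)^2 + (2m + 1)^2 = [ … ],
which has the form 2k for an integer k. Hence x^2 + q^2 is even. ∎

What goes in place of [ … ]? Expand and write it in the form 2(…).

2(2h^2 + 2h + 2m^2 + 2m + 1)

(2h + 1)^2 + (2m + 1)^2 = 4h^2 + 4h + 4m^2 + 4m + 2
= 2(2h^2 + 2h + 2m^2 + 2m + 1).
Since 2h^2 + 2h + 2m^2 + 2m + 1 is an integer, the sum of squares is of the form 2k for an integer k.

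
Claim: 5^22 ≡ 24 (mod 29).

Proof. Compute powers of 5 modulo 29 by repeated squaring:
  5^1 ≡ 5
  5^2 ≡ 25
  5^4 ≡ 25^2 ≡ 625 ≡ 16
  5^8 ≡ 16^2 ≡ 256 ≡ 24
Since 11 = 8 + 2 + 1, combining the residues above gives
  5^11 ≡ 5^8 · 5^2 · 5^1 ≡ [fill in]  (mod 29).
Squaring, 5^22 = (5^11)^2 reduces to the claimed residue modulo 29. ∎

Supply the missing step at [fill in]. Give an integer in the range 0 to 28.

Multiply the listed residues: 24 · 25 · 5 = 600 → 3000.
Reducing modulo 29: 3000 = 103·29 + 13, so 5^11 ≡ 13.

13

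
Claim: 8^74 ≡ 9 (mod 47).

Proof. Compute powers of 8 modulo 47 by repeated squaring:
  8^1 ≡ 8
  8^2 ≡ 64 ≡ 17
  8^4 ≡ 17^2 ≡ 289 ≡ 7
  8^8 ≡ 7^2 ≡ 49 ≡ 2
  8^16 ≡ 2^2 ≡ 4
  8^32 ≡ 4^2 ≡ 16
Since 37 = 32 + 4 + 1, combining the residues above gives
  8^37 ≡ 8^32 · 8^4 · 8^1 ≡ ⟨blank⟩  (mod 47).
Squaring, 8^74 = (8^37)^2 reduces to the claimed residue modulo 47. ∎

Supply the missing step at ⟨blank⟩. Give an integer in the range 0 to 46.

Multiply the listed residues: 16 · 7 · 8 = 112 → 896.
Reducing modulo 47: 896 = 19·47 + 3, so 8^37 ≡ 3.

3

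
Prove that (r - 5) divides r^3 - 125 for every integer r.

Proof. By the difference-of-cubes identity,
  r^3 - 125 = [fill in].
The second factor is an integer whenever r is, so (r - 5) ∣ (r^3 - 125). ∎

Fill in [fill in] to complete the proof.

(r - 5)(r^2 + 5r + 25)

a^3 - b^3 = (a - b)(a^2 + ab + b^2). With a = r, b = 5:
r^3 - 125 = (r - 5)(r^2 + 5r + 25).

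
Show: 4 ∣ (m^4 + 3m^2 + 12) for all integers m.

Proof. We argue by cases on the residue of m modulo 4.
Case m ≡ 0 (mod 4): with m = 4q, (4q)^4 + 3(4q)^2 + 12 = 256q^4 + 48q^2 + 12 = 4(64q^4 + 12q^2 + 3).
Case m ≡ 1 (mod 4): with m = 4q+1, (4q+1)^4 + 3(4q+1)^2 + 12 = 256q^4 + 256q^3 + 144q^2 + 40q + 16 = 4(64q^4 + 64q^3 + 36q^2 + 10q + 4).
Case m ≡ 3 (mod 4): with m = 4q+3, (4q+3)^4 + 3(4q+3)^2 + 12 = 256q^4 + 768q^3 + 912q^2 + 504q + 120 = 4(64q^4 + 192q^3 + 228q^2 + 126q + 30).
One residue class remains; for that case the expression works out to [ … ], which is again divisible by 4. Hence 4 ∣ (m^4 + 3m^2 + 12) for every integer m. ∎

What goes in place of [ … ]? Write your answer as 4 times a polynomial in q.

4(64q^4 + 128q^3 + 108q^2 + 44q + 10)

Only m ≡ 2 (mod 4) is unaccounted for. Put m = 4q+2:
(4q+2)^4 + 3(4q+2)^2 + 12 expands to 256q^4 + 512q^3 + 432q^2 + 176q + 40,
and factoring out 4 leaves 4(64q^4 + 128q^3 + 108q^2 + 44q + 10).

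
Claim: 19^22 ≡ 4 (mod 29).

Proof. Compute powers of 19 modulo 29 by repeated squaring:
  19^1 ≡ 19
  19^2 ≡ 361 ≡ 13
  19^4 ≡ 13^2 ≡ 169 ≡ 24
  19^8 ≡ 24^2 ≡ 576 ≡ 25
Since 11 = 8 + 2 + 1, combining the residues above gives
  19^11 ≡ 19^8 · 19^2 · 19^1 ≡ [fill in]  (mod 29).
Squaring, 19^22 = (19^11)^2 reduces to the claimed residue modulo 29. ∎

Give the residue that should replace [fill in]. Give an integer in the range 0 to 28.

19^8 · 19^2 · 19^1 ≡ 25 · 13 · 19 = 6175.
6175 mod 29 = 27, so 19^11 ≡ 27 (mod 29).

27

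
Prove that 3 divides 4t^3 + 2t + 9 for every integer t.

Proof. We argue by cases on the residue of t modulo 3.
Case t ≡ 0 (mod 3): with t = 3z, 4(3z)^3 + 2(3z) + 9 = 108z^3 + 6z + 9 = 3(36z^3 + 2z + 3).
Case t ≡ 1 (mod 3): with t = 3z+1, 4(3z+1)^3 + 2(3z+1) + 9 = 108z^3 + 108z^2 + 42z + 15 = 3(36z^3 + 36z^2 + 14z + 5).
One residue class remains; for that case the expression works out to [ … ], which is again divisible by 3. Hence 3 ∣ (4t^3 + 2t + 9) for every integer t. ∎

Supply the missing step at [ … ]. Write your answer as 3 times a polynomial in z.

3(36z^3 + 72z^2 + 50z + 15)

Only t ≡ 2 (mod 3) is unaccounted for. Put t = 3z+2:
4(3z+2)^3 + 2(3z+2) + 9 expands to 108z^3 + 216z^2 + 150z + 45,
and factoring out 3 leaves 3(36z^3 + 72z^2 + 50z + 15).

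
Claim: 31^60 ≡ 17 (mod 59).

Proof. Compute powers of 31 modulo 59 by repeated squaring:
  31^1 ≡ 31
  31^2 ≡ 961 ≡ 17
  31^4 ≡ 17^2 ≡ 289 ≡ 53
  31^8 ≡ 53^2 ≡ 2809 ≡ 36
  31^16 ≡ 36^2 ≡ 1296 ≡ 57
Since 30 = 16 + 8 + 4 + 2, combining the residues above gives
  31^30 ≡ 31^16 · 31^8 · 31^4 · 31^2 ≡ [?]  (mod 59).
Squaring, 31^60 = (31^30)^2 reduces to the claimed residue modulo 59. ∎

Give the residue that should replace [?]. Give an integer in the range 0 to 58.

31^16 · 31^8 · 31^4 · 31^2 ≡ 57 · 36 · 53 · 17 = 1848852.
1848852 mod 59 = 28, so 31^30 ≡ 28 (mod 59).

28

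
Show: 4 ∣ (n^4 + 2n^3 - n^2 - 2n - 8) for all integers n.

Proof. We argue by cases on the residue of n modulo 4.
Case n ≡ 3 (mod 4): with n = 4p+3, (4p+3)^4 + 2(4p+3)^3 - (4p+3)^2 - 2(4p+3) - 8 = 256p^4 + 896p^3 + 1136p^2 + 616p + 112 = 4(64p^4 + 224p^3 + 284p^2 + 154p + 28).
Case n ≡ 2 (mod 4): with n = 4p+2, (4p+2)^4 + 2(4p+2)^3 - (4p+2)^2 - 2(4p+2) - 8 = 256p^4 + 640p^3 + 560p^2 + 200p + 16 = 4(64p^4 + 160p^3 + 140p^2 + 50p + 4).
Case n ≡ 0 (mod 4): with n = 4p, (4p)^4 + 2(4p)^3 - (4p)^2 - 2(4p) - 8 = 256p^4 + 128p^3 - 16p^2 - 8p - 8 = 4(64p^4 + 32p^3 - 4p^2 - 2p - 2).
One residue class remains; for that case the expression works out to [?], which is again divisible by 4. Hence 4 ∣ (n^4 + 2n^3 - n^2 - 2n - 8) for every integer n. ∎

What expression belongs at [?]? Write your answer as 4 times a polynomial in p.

4(64p^4 + 96p^3 + 44p^2 + 6p - 2)

The residues treated are {3, 2, 0}, so the missing case is n ≡ 1 (mod 4); write n = 4p+1.
Then (4p+1)^4 + 2(4p+1)^3 - (4p+1)^2 - 2(4p+1) - 8 = 256p^4 + 384p^3 + 176p^2 + 24p - 8 = 4(64p^4 + 96p^3 + 44p^2 + 6p - 2).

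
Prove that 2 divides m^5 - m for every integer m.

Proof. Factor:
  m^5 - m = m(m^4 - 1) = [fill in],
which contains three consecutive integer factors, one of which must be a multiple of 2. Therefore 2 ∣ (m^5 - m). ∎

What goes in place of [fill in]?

m^4 - 1 = (m^2 - 1)(m^2 + 1), and m^2 - 1 = (m-1)(m+1).
So m(m^4 - 1) = (m - 1)m(m + 1)(m^2 + 1).

(m - 1)m(m + 1)(m^2 + 1)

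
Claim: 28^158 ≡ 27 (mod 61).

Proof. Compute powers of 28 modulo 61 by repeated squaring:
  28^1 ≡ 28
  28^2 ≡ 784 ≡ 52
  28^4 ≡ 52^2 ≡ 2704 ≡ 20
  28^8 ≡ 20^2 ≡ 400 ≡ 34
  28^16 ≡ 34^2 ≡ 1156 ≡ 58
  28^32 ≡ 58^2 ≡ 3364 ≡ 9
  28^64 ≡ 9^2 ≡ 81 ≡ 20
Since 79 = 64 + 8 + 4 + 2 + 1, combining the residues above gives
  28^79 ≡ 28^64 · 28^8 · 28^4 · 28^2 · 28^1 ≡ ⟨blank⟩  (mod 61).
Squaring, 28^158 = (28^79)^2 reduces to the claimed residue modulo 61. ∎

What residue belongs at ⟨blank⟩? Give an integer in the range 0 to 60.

24

Multiply the listed residues: 20 · 34 · 20 · 52 · 28 = 680 → 13600 → 707200 → 19801600.
Reducing modulo 61: 19801600 = 324616·61 + 24, so 28^79 ≡ 24.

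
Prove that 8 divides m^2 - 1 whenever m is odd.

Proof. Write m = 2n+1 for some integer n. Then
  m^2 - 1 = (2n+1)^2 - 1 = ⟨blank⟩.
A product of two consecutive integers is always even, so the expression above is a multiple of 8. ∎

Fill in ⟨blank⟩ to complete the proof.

4n(n + 1)

(2n+1)^2 - 1 = 4n^2 + 4n + 1 - 1 = 4n^2 + 4n = 4n(n+1).
Since n and n+1 are consecutive, n(n+1) is even, and 4·(even) is a multiple of 8.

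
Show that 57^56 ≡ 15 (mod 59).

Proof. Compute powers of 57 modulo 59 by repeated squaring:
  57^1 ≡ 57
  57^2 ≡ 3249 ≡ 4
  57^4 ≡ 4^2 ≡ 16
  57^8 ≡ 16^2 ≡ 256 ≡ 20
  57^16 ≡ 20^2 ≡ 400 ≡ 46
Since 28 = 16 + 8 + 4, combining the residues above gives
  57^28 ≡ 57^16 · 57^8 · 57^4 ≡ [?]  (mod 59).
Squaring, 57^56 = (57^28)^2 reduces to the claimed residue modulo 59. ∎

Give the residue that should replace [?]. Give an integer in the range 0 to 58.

57^16 · 57^8 · 57^4 ≡ 46 · 20 · 16 = 14720.
14720 mod 59 = 29, so 57^28 ≡ 29 (mod 59).

29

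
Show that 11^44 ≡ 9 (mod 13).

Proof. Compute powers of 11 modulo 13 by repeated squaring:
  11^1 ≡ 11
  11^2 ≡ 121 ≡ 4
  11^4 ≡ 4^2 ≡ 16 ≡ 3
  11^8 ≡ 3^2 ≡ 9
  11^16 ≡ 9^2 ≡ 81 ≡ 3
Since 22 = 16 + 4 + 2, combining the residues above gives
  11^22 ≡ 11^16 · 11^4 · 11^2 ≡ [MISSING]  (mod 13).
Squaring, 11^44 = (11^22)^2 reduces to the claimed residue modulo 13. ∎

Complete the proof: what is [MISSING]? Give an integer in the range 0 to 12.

10

11^16 · 11^4 · 11^2 ≡ 3 · 3 · 4 = 36.
36 mod 13 = 10, so 11^22 ≡ 10 (mod 13).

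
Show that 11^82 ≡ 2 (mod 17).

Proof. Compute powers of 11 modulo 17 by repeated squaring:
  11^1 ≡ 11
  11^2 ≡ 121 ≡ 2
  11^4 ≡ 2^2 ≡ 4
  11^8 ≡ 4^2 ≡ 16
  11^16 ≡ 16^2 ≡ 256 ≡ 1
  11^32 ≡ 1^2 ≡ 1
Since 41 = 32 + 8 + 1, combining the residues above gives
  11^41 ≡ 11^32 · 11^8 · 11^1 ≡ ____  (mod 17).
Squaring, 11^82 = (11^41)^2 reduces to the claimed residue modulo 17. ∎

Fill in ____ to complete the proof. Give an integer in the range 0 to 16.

Multiply the listed residues: 1 · 16 · 11 = 16 → 176.
Reducing modulo 17: 176 = 10·17 + 6, so 11^41 ≡ 6.

6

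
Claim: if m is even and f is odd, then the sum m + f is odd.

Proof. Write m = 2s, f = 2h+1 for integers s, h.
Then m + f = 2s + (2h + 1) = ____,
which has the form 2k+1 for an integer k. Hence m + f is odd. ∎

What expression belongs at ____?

2s + (2h + 1) = 2h + 2s + 1
= 2(h + s) + 1.
Since h + s is an integer, the sum is of the form 2k+1 for an integer k.

2(h + s) + 1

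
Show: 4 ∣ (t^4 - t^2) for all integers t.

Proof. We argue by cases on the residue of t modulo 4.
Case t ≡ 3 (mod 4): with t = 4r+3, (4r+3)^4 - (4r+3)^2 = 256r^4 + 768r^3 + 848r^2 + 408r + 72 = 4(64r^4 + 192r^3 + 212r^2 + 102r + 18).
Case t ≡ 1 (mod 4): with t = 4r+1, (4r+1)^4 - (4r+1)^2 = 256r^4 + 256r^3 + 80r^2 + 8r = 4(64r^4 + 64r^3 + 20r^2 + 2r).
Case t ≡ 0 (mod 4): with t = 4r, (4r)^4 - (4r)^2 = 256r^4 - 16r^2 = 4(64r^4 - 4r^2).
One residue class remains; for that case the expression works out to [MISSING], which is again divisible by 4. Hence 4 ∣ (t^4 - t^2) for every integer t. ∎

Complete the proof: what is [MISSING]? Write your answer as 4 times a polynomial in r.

4(64r^4 + 128r^3 + 92r^2 + 28r + 3)

The residues treated are {3, 1, 0}, so the missing case is t ≡ 2 (mod 4); write t = 4r+2.
Then (4r+2)^4 - (4r+2)^2 = 256r^4 + 512r^3 + 368r^2 + 112r + 12 = 4(64r^4 + 128r^3 + 92r^2 + 28r + 3).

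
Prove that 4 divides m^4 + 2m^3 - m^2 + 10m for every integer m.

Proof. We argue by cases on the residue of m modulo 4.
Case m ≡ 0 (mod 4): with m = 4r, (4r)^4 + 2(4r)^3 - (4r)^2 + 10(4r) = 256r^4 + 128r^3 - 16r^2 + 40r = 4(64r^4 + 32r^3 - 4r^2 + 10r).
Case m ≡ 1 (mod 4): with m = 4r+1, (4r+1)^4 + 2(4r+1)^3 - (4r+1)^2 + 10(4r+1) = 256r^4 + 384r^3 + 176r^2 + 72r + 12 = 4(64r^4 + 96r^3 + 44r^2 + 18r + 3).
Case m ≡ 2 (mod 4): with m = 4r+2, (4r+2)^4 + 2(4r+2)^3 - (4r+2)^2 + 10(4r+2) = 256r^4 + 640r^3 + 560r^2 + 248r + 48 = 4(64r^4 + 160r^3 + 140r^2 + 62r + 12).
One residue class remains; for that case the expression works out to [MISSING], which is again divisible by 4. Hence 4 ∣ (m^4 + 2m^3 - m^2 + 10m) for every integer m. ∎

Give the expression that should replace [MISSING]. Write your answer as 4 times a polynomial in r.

4(64r^4 + 224r^3 + 284r^2 + 166r + 39)

Only m ≡ 3 (mod 4) is unaccounted for. Put m = 4r+3:
(4r+3)^4 + 2(4r+3)^3 - (4r+3)^2 + 10(4r+3) expands to 256r^4 + 896r^3 + 1136r^2 + 664r + 156,
and factoring out 4 leaves 4(64r^4 + 224r^3 + 284r^2 + 166r + 39).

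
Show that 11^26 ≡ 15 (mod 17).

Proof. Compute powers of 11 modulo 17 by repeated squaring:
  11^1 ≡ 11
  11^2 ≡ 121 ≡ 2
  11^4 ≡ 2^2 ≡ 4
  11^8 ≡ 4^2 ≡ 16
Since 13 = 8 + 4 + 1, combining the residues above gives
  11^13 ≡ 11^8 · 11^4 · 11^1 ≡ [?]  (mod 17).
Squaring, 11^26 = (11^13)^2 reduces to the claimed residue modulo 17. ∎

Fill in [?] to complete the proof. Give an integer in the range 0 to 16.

7

11^8 · 11^4 · 11^1 ≡ 16 · 4 · 11 = 704.
704 mod 17 = 7, so 11^13 ≡ 7 (mod 17).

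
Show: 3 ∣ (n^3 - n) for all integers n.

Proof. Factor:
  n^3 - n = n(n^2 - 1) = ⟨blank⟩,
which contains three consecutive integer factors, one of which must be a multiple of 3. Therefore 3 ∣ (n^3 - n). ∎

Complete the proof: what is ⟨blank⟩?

n(n^2 - 1) = n(n - 1)(n + 1) = (n - 1)n(n + 1).
These three factors are consecutive integers, so their product is divisible by 3.

(n - 1)n(n + 1)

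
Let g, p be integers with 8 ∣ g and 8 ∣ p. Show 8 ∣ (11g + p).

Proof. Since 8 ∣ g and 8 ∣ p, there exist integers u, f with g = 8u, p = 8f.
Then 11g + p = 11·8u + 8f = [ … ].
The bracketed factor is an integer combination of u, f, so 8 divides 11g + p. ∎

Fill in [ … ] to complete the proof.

Each term has a factor of 8: 11·8u + 8f = 8·(f + 11u).
Since f + 11u is an integer, 8 ∣ (11g + p).

8(f + 11u)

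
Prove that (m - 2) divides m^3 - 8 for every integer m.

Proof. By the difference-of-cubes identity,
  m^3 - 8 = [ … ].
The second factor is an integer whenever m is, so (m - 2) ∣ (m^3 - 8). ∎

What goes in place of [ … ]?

(m - 2)(m^2 + 2m + 4)

Polynomial division of m^3 - 8 by m - 2 leaves remainder 0 and quotient m^2 + 2m + 4.
Hence m^3 - 8 = (m - 2)(m^2 + 2m + 4).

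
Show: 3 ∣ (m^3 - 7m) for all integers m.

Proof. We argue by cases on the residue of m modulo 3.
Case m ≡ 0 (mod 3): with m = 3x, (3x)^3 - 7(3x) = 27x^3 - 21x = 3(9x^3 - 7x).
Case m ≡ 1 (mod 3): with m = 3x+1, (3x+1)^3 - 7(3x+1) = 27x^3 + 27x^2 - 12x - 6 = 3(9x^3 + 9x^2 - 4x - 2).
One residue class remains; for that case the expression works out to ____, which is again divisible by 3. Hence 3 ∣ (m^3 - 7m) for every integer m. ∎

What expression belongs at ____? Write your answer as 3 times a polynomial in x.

3(9x^3 + 18x^2 + 5x - 2)

The residues treated are {0, 1}, so the missing case is m ≡ 2 (mod 3); write m = 3x+2.
Then (3x+2)^3 - 7(3x+2) = 27x^3 + 54x^2 + 15x - 6 = 3(9x^3 + 18x^2 + 5x - 2).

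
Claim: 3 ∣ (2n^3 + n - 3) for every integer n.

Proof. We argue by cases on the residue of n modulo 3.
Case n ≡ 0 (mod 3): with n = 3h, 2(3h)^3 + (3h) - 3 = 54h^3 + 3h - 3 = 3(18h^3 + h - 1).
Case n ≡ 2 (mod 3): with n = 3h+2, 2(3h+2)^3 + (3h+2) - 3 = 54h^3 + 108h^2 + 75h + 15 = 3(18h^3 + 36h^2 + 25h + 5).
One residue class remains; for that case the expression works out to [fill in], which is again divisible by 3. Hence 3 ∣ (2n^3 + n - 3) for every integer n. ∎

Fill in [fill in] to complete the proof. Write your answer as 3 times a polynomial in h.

Only n ≡ 1 (mod 3) is unaccounted for. Put n = 3h+1:
2(3h+1)^3 + (3h+1) - 3 expands to 54h^3 + 54h^2 + 21h,
and factoring out 3 leaves 3(18h^3 + 18h^2 + 7h).

3(18h^3 + 18h^2 + 7h)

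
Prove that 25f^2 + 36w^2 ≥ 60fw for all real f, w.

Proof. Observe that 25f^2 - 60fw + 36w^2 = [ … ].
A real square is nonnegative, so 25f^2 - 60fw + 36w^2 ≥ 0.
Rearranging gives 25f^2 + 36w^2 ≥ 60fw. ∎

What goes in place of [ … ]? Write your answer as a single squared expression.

(5f - 6w)^2

25f^2 - 60fw + 36w^2 is a perfect-square trinomial: the outer terms are (5f)^2 and (6w)^2, and the cross term is -2·5f·6w.
So 25f^2 - 60fw + 36w^2 = (5f - 6w)^2 ≥ 0.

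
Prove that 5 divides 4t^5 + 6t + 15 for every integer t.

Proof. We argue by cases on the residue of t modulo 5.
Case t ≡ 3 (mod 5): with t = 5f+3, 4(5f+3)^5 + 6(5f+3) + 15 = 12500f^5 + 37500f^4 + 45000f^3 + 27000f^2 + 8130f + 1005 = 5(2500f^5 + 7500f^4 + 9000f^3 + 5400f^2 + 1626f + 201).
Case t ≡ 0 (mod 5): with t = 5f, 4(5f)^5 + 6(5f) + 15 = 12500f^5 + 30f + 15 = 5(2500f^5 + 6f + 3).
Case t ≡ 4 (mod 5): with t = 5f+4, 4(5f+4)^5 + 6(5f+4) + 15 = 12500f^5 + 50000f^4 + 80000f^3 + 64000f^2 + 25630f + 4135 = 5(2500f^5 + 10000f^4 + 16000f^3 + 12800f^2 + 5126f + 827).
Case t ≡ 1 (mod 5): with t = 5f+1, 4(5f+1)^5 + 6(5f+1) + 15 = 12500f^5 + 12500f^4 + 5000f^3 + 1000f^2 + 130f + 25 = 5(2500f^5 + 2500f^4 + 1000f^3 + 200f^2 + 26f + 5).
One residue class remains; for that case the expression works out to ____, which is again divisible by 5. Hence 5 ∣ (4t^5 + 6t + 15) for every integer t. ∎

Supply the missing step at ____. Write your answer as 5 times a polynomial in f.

5(2500f^5 + 5000f^4 + 4000f^3 + 1600f^2 + 326f + 31)

The residues treated are {3, 0, 4, 1}, so the missing case is t ≡ 2 (mod 5); write t = 5f+2.
Then 4(5f+2)^5 + 6(5f+2) + 15 = 12500f^5 + 25000f^4 + 20000f^3 + 8000f^2 + 1630f + 155 = 5(2500f^5 + 5000f^4 + 4000f^3 + 1600f^2 + 326f + 31).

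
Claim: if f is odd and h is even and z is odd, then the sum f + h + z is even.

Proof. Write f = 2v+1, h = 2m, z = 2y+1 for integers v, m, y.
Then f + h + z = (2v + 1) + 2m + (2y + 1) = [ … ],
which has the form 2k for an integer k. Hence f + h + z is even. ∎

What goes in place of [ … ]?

2(m + v + y + 1)

Expanding: (2v + 1) + 2m + (2y + 1) = 2m + 2v + 2y + 2.
Every term is even; pulling out the factor of 2 gives 2(m + v + y + 1).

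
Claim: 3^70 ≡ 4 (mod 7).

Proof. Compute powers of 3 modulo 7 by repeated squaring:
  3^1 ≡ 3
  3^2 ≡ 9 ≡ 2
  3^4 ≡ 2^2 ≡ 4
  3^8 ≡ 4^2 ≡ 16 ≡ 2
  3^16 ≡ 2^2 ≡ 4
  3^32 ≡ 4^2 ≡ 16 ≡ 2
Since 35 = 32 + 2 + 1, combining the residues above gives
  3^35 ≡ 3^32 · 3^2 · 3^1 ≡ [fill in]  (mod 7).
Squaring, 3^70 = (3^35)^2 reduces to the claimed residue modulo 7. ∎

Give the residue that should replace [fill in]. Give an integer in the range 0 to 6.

5

3^32 · 3^2 · 3^1 ≡ 2 · 2 · 3 = 12.
12 mod 7 = 5, so 3^35 ≡ 5 (mod 7).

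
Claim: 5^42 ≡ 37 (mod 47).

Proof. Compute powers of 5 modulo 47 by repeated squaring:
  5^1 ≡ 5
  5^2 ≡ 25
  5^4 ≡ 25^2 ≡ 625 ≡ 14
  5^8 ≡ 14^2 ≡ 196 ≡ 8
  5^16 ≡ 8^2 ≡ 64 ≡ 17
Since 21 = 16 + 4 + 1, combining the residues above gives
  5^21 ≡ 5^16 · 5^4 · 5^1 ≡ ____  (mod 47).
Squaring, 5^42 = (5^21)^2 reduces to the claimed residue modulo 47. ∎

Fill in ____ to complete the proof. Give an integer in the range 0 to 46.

5^16 · 5^4 · 5^1 ≡ 17 · 14 · 5 = 1190.
1190 mod 47 = 15, so 5^21 ≡ 15 (mod 47).

15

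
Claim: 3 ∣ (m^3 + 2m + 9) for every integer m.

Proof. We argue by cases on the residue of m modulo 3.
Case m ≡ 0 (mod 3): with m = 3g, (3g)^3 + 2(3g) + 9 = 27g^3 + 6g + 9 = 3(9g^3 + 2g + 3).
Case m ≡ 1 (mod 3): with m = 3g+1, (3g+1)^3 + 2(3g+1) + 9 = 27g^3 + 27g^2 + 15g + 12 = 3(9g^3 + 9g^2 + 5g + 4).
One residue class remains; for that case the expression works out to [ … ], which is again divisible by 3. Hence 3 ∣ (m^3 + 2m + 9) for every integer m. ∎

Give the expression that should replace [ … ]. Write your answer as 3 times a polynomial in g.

3(9g^3 + 18g^2 + 14g + 7)

Only m ≡ 2 (mod 3) is unaccounted for. Put m = 3g+2:
(3g+2)^3 + 2(3g+2) + 9 expands to 27g^3 + 54g^2 + 42g + 21,
and factoring out 3 leaves 3(9g^3 + 18g^2 + 14g + 7).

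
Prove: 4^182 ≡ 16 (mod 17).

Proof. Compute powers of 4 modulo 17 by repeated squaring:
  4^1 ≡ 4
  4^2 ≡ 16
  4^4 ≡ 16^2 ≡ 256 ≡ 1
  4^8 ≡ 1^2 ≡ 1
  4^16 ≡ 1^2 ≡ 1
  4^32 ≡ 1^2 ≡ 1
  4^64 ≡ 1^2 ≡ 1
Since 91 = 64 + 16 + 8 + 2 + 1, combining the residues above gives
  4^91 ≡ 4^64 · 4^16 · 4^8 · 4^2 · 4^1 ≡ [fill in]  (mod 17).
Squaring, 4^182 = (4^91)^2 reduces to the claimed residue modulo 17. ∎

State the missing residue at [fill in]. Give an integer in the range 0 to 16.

Multiply the listed residues: 1 · 1 · 1 · 16 · 4 = 1 → 1 → 16 → 64.
Reducing modulo 17: 64 = 3·17 + 13, so 4^91 ≡ 13.

13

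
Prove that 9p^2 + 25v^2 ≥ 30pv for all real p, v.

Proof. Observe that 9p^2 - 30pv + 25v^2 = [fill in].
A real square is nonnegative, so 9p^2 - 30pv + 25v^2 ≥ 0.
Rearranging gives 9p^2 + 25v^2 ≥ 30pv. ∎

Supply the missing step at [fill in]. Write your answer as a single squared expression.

(3p - 5v)^2

The leading and trailing coefficients are 3^2 and 5^2, and 30 = 2·3·5, so the trinomial is (3p - 5v)^2.
Hence 9p^2 - 30pv + 25v^2 ≥ 0.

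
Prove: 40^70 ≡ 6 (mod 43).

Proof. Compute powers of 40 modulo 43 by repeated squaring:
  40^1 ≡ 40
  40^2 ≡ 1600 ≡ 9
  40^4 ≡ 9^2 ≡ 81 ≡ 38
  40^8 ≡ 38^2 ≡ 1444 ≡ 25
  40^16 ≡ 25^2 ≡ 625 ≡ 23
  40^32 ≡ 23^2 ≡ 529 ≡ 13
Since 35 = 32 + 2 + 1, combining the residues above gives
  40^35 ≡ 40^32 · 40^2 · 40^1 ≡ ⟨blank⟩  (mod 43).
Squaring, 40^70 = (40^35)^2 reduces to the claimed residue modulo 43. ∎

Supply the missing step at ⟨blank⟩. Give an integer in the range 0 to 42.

36

Multiply the listed residues: 13 · 9 · 40 = 117 → 4680.
Reducing modulo 43: 4680 = 108·43 + 36, so 40^35 ≡ 36.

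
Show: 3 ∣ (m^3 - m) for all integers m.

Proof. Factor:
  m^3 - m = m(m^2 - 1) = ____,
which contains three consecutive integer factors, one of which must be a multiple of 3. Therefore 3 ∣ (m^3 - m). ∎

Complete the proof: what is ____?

(m - 1)m(m + 1)

m(m^2 - 1) = m(m - 1)(m + 1) = (m - 1)m(m + 1).
These three factors are consecutive integers, so their product is divisible by 3.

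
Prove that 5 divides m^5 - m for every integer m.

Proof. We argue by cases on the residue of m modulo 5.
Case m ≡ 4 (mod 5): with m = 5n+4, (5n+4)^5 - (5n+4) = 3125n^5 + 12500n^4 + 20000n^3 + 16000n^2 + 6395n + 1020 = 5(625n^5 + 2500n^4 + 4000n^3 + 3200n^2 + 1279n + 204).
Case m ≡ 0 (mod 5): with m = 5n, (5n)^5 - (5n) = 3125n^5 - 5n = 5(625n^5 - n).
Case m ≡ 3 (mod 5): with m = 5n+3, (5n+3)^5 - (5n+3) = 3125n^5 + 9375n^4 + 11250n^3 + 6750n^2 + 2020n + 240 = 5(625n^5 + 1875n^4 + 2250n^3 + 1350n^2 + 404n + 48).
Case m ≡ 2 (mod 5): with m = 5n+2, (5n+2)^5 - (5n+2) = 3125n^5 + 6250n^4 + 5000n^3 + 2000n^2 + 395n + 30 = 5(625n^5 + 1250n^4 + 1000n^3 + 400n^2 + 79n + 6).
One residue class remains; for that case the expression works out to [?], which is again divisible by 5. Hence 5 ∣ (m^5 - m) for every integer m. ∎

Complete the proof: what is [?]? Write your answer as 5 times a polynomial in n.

5(625n^5 + 625n^4 + 250n^3 + 50n^2 + 4n)

The residues treated are {4, 0, 3, 2}, so the missing case is m ≡ 1 (mod 5); write m = 5n+1.
Then (5n+1)^5 - (5n+1) = 3125n^5 + 3125n^4 + 1250n^3 + 250n^2 + 20n = 5(625n^5 + 625n^4 + 250n^3 + 50n^2 + 4n).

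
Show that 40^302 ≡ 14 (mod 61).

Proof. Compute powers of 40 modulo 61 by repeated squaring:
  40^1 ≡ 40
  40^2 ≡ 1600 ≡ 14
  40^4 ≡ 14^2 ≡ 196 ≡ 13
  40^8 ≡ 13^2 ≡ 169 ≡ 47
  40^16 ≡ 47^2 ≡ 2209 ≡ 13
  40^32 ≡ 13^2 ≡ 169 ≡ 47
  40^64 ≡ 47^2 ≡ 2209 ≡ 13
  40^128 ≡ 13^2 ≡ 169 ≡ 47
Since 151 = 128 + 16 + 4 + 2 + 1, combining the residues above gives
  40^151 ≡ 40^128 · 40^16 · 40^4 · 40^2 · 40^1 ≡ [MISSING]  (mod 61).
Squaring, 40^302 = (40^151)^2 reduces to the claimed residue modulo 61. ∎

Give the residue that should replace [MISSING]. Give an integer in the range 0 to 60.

40^128 · 40^16 · 40^4 · 40^2 · 40^1 ≡ 47 · 13 · 13 · 14 · 40 = 4448080.
4448080 mod 61 = 21, so 40^151 ≡ 21 (mod 61).

21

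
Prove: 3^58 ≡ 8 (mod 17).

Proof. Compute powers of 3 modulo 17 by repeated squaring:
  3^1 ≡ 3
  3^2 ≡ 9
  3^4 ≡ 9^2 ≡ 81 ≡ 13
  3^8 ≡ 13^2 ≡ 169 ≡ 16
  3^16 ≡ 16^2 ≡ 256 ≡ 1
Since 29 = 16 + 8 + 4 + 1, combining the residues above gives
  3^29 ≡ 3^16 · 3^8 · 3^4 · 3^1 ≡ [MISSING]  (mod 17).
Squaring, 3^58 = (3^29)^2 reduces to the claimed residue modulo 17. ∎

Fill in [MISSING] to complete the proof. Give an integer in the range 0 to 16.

Multiply the listed residues: 1 · 16 · 13 · 3 = 16 → 208 → 624.
Reducing modulo 17: 624 = 36·17 + 12, so 3^29 ≡ 12.

12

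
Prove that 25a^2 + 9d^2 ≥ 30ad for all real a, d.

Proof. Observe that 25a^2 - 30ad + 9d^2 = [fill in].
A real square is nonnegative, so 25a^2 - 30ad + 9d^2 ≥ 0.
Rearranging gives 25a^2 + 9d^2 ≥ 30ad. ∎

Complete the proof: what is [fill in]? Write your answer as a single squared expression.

25a^2 - 30ad + 9d^2 is a perfect-square trinomial: the outer terms are (5a)^2 and (3d)^2, and the cross term is -2·5a·3d.
So 25a^2 - 30ad + 9d^2 = (5a - 3d)^2 ≥ 0.

(5a - 3d)^2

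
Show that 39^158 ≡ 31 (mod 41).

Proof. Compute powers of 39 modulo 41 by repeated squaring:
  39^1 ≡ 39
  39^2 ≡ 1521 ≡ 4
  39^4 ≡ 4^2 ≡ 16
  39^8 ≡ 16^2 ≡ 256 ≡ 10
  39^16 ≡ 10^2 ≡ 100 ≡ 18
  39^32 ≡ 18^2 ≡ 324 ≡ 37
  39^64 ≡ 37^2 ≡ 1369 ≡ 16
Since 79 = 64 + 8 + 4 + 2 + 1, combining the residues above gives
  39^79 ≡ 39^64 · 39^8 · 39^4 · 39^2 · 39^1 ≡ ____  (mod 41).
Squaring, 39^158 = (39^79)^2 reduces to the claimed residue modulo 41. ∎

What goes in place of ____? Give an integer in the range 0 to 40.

Multiply the listed residues: 16 · 10 · 16 · 4 · 39 = 160 → 2560 → 10240 → 399360.
Reducing modulo 41: 399360 = 9740·41 + 20, so 39^79 ≡ 20.

20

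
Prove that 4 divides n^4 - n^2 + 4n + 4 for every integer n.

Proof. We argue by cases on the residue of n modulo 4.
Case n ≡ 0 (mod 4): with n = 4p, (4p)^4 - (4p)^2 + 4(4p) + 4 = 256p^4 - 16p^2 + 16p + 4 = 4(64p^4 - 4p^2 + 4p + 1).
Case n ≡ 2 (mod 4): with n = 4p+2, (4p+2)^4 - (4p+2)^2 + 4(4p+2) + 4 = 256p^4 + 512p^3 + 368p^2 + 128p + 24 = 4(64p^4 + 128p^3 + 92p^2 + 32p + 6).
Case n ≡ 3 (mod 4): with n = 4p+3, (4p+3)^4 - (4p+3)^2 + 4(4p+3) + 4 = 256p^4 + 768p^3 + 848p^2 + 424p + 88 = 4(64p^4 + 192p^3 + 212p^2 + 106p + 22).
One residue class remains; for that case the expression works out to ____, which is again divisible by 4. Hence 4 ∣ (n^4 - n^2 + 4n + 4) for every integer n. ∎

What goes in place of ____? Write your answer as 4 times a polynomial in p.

The residues treated are {0, 2, 3}, so the missing case is n ≡ 1 (mod 4); write n = 4p+1.
Then (4p+1)^4 - (4p+1)^2 + 4(4p+1) + 4 = 256p^4 + 256p^3 + 80p^2 + 24p + 8 = 4(64p^4 + 64p^3 + 20p^2 + 6p + 2).

4(64p^4 + 64p^3 + 20p^2 + 6p + 2)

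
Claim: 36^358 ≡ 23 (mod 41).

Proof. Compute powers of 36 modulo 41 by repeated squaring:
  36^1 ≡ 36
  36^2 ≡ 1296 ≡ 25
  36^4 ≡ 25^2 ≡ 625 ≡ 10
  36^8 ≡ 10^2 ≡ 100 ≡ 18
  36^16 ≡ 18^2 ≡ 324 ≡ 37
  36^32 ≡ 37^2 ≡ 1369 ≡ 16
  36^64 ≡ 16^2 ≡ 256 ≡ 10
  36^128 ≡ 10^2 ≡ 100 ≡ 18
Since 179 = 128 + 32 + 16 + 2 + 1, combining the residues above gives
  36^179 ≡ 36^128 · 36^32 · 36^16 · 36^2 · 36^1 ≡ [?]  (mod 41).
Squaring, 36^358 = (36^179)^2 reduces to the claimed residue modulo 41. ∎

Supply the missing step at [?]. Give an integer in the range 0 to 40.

8

36^128 · 36^32 · 36^16 · 36^2 · 36^1 ≡ 18 · 16 · 37 · 25 · 36 = 9590400.
9590400 mod 41 = 8, so 36^179 ≡ 8 (mod 41).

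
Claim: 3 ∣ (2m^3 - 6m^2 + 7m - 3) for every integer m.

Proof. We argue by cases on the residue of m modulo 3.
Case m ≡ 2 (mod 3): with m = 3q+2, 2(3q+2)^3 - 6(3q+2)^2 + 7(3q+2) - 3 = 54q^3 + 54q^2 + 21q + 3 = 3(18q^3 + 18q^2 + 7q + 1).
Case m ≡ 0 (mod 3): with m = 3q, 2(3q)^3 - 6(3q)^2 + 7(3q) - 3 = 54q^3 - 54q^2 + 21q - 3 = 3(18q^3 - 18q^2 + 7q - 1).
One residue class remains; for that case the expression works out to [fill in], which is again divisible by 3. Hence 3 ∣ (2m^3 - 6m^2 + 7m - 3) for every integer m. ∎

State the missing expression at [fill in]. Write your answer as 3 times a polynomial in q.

The residues treated are {2, 0}, so the missing case is m ≡ 1 (mod 3); write m = 3q+1.
Then 2(3q+1)^3 - 6(3q+1)^2 + 7(3q+1) - 3 = 54q^3 + 3q = 3(18q^3 + q).

3(18q^3 + q)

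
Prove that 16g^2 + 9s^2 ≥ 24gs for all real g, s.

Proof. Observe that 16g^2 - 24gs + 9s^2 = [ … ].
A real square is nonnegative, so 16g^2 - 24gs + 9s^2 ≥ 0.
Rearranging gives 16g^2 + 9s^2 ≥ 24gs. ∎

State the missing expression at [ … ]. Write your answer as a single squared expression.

(4g - 3s)^2

The leading and trailing coefficients are 4^2 and 3^2, and 24 = 2·4·3, so the trinomial is (4g - 3s)^2.
Hence 16g^2 - 24gs + 9s^2 ≥ 0.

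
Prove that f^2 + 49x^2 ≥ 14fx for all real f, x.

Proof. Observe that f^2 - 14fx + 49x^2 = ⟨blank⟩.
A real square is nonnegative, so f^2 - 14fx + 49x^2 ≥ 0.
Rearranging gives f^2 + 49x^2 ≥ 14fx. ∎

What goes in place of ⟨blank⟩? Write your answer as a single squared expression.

(f - 7x)^2

f^2 - 14fx + 49x^2 is a perfect-square trinomial: the outer terms are (f)^2 and (7x)^2, and the cross term is -2·f·7x.
So f^2 - 14fx + 49x^2 = (f - 7x)^2 ≥ 0.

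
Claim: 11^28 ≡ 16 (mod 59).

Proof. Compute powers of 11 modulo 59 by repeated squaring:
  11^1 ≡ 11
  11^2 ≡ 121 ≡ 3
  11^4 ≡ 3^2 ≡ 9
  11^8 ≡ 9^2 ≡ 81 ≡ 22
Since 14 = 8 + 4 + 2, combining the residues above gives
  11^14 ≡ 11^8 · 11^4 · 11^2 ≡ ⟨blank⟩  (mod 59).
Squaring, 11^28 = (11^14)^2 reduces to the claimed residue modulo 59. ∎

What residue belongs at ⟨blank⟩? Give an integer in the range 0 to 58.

Multiply the listed residues: 22 · 9 · 3 = 198 → 594.
Reducing modulo 59: 594 = 10·59 + 4, so 11^14 ≡ 4.

4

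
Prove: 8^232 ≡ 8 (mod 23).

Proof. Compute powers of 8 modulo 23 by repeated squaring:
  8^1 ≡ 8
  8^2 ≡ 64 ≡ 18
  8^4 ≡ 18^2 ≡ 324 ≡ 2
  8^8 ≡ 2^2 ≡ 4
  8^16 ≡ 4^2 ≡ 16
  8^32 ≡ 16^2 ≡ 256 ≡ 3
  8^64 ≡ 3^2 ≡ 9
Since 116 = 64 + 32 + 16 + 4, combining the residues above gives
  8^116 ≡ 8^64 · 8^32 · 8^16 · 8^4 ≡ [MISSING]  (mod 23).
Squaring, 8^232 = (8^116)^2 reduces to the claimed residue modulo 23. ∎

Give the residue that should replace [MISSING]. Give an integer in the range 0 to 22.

8^64 · 8^32 · 8^16 · 8^4 ≡ 9 · 3 · 16 · 2 = 864.
864 mod 23 = 13, so 8^116 ≡ 13 (mod 23).

13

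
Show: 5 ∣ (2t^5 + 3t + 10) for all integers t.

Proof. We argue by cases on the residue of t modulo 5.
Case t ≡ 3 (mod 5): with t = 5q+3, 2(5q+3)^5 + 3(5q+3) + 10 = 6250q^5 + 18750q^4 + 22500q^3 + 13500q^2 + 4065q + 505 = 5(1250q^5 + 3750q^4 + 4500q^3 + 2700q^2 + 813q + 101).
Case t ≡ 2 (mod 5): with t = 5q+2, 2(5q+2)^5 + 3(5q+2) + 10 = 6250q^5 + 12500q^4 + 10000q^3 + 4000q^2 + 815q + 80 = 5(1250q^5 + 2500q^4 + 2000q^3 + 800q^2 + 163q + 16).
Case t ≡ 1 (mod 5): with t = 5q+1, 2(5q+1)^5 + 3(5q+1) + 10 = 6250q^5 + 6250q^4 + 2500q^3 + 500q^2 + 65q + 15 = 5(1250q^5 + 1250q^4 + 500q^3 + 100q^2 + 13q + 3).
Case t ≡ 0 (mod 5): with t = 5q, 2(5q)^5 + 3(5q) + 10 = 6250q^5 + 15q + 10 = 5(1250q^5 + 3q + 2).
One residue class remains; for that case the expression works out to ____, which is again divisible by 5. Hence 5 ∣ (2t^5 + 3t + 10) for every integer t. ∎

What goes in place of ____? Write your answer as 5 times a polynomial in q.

Only t ≡ 4 (mod 5) is unaccounted for. Put t = 5q+4:
2(5q+4)^5 + 3(5q+4) + 10 expands to 6250q^5 + 25000q^4 + 40000q^3 + 32000q^2 + 12815q + 2070,
and factoring out 5 leaves 5(1250q^5 + 5000q^4 + 8000q^3 + 6400q^2 + 2563q + 414).

5(1250q^5 + 5000q^4 + 8000q^3 + 6400q^2 + 2563q + 414)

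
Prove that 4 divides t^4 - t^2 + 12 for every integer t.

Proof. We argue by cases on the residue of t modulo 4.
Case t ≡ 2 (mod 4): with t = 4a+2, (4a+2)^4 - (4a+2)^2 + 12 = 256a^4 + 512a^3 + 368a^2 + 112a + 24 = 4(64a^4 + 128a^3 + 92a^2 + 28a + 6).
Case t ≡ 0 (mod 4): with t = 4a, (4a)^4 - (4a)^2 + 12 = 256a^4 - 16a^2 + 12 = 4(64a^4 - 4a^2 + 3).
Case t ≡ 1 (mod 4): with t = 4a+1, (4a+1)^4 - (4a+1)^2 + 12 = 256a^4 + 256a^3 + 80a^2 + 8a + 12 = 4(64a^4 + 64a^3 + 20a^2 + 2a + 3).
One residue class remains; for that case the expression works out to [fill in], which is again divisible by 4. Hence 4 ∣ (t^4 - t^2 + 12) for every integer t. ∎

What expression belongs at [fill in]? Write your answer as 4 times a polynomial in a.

The residues treated are {2, 0, 1}, so the missing case is t ≡ 3 (mod 4); write t = 4a+3.
Then (4a+3)^4 - (4a+3)^2 + 12 = 256a^4 + 768a^3 + 848a^2 + 408a + 84 = 4(64a^4 + 192a^3 + 212a^2 + 102a + 21).

4(64a^4 + 192a^3 + 212a^2 + 102a + 21)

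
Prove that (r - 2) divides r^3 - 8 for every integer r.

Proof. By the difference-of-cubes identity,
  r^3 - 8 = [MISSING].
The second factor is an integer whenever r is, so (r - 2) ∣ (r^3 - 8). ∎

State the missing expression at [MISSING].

Polynomial division of r^3 - 8 by r - 2 leaves remainder 0 and quotient r^2 + 2r + 4.
Hence r^3 - 8 = (r - 2)(r^2 + 2r + 4).

(r - 2)(r^2 + 2r + 4)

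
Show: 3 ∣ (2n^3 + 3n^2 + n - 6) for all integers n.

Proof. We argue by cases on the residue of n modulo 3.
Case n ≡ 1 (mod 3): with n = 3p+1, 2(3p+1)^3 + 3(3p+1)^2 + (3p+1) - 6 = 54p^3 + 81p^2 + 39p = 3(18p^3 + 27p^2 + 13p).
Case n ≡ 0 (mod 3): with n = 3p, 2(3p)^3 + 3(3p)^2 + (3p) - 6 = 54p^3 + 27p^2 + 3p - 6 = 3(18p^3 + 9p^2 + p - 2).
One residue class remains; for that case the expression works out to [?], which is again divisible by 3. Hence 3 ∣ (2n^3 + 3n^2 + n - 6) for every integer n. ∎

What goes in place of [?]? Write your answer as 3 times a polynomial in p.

Only n ≡ 2 (mod 3) is unaccounted for. Put n = 3p+2:
2(3p+2)^3 + 3(3p+2)^2 + (3p+2) - 6 expands to 54p^3 + 135p^2 + 111p + 24,
and factoring out 3 leaves 3(18p^3 + 45p^2 + 37p + 8).

3(18p^3 + 45p^2 + 37p + 8)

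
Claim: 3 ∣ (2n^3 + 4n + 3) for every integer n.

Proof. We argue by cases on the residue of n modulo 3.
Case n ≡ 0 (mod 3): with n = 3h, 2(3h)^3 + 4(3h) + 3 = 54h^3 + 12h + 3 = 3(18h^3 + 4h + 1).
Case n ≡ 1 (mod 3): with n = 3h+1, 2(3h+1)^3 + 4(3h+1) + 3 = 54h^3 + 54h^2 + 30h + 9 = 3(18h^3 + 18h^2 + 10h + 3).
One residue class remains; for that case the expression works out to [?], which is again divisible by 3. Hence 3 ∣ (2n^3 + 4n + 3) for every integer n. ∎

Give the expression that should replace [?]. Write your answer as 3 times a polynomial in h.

3(18h^3 + 36h^2 + 28h + 9)

Only n ≡ 2 (mod 3) is unaccounted for. Put n = 3h+2:
2(3h+2)^3 + 4(3h+2) + 3 expands to 54h^3 + 108h^2 + 84h + 27,
and factoring out 3 leaves 3(18h^3 + 36h^2 + 28h + 9).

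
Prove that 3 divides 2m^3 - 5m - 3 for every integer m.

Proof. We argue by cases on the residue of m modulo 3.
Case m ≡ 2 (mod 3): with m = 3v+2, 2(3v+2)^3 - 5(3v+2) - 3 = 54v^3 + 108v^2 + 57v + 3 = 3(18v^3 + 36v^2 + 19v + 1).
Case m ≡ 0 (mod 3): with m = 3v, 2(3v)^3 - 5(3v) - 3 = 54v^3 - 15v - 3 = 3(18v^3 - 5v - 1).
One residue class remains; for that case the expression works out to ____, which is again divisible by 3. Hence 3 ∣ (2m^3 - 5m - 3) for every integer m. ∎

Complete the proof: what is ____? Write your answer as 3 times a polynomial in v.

Only m ≡ 1 (mod 3) is unaccounted for. Put m = 3v+1:
2(3v+1)^3 - 5(3v+1) - 3 expands to 54v^3 + 54v^2 + 3v - 6,
and factoring out 3 leaves 3(18v^3 + 18v^2 + v - 2).

3(18v^3 + 18v^2 + v - 2)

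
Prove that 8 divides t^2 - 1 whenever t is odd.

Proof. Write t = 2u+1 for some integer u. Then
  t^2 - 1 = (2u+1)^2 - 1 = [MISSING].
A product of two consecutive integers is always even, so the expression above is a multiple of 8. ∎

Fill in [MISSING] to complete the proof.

4u(u + 1)

(2u+1)^2 - 1 = 4u^2 + 4u + 1 - 1 = 4u^2 + 4u = 4u(u+1).
Since u and u+1 are consecutive, u(u+1) is even, and 4·(even) is a multiple of 8.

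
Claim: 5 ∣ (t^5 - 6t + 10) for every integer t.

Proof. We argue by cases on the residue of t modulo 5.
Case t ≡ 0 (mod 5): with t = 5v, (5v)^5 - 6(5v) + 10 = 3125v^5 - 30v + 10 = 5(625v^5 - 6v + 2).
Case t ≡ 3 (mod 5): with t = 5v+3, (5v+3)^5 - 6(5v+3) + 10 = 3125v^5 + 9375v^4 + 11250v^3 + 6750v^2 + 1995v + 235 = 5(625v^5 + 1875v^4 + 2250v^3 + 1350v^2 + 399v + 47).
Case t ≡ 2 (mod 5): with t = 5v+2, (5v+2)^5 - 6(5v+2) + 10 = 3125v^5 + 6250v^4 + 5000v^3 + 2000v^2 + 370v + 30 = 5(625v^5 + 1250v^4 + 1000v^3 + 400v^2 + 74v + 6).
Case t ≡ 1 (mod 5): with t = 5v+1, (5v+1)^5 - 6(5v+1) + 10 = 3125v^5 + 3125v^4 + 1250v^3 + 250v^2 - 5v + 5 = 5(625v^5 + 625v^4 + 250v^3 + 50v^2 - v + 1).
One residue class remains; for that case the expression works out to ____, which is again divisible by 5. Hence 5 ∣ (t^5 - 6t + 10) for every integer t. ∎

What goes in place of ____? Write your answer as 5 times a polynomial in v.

Only t ≡ 4 (mod 5) is unaccounted for. Put t = 5v+4:
(5v+4)^5 - 6(5v+4) + 10 expands to 3125v^5 + 12500v^4 + 20000v^3 + 16000v^2 + 6370v + 1010,
and factoring out 5 leaves 5(625v^5 + 2500v^4 + 4000v^3 + 3200v^2 + 1274v + 202).

5(625v^5 + 2500v^4 + 4000v^3 + 3200v^2 + 1274v + 202)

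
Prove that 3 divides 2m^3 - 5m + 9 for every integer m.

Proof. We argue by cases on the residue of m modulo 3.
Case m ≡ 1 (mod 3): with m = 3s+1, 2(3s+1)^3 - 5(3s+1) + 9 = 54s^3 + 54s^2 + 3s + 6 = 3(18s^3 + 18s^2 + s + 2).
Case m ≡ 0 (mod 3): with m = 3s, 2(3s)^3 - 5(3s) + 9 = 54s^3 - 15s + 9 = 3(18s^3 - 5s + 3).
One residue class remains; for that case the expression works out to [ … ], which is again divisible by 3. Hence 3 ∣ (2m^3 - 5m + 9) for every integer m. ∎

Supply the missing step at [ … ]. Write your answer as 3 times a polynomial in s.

The residues treated are {1, 0}, so the missing case is m ≡ 2 (mod 3); write m = 3s+2.
Then 2(3s+2)^3 - 5(3s+2) + 9 = 54s^3 + 108s^2 + 57s + 15 = 3(18s^3 + 36s^2 + 19s + 5).

3(18s^3 + 36s^2 + 19s + 5)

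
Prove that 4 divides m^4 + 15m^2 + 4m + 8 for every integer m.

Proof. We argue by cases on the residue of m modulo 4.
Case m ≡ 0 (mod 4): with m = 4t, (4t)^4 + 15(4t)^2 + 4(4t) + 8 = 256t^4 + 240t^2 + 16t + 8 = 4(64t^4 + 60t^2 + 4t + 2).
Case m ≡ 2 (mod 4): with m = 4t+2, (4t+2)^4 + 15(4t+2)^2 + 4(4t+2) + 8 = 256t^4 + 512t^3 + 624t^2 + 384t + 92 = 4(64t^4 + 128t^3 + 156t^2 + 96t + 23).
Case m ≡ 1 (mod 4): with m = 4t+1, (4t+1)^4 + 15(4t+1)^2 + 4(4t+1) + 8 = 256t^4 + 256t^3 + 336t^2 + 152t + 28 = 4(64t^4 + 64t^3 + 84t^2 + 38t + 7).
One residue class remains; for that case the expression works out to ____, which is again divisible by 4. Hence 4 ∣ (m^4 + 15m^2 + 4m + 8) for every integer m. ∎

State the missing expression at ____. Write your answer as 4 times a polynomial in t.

The residues treated are {0, 2, 1}, so the missing case is m ≡ 3 (mod 4); write m = 4t+3.
Then (4t+3)^4 + 15(4t+3)^2 + 4(4t+3) + 8 = 256t^4 + 768t^3 + 1104t^2 + 808t + 236 = 4(64t^4 + 192t^3 + 276t^2 + 202t + 59).

4(64t^4 + 192t^3 + 276t^2 + 202t + 59)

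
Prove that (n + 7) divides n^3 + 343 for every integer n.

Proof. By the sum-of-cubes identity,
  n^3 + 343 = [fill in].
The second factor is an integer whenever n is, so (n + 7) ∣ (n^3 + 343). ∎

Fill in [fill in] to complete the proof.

(n + 7)(n^2 - 7n + 49)

Polynomial division of n^3 + 343 by n + 7 leaves remainder 0 and quotient n^2 - 7n + 49.
Hence n^3 + 343 = (n + 7)(n^2 - 7n + 49).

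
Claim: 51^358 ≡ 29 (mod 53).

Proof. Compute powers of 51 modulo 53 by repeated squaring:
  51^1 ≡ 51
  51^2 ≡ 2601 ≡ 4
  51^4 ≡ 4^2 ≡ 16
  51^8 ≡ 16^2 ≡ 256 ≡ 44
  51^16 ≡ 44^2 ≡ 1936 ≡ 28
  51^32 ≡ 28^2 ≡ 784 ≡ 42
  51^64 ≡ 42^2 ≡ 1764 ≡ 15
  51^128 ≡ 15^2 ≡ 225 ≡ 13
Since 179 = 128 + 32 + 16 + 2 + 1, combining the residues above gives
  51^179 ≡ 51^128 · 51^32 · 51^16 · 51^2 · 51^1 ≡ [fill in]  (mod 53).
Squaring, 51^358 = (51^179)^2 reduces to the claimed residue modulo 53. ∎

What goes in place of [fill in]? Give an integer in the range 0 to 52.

Multiply the listed residues: 13 · 42 · 28 · 4 · 51 = 546 → 15288 → 61152 → 3118752.
Reducing modulo 53: 3118752 = 58844·53 + 20, so 51^179 ≡ 20.

20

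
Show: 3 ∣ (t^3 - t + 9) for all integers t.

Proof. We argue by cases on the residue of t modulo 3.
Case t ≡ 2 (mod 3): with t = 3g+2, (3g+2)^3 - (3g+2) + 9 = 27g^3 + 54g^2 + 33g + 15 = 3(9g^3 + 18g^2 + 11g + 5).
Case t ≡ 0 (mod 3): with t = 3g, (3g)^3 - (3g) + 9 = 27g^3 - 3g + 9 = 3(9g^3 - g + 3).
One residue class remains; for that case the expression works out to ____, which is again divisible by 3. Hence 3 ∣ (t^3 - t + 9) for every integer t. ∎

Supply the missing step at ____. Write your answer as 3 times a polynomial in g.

3(9g^3 + 9g^2 + 2g + 3)

The residues treated are {2, 0}, so the missing case is t ≡ 1 (mod 3); write t = 3g+1.
Then (3g+1)^3 - (3g+1) + 9 = 27g^3 + 27g^2 + 6g + 9 = 3(9g^3 + 9g^2 + 2g + 3).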